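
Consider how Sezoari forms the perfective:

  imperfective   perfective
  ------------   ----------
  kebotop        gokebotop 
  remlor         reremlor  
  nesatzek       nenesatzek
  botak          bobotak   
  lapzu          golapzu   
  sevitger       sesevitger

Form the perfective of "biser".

remlor and kebotop both have last vowel 'o' yet inflect differently (reremlor, gokebotop), so the last vowel is not what conditions the rule; the final letter is.
"biser" ends in -r. The stems ending in -r (sevitger → sesevitger, remlor → reremlor) repeat the first consonant+vowel as a prefix.
So biser → bibiser.

bibiser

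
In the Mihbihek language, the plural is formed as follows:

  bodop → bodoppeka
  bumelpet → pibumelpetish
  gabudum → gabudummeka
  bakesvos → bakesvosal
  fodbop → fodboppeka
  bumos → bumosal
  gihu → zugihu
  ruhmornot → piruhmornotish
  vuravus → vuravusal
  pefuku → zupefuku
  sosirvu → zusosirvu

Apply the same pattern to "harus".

sosirvu and vuravus both have last vowel 'u' yet inflect differently (zusosirvu, vuravusal), so the last vowel is not what conditions the rule; the final letter is.
"harus" ends in -s. The stems ending in -s (bakesvos → bakesvosal, vuravus → vuravusal, bumos → bumosal) add -al.
The other patterns: stems ending in -u add the prefix zu-; stems ending in -t add pi- … -ish around the stem; stems ending in -m or -p double the final consonant and add -eka.
So harus → harusal.

harusal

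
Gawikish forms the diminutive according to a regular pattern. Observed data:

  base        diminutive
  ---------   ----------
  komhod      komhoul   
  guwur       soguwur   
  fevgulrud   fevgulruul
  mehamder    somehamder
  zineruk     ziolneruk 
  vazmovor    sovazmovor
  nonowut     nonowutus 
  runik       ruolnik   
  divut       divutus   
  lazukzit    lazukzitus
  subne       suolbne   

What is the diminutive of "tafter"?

sotafter

"tafter" ends in -r. The stems ending in -r (guwur → soguwur, vazmovor → sovazmovor, mehamder → somehamder) add the prefix so-.
The other patterns: stems ending in -d drop the final letter and add -ul; stems ending in -t add -us; stems ending in -e or -k insert -ol- after the first vowel.
So tafter → sotafter.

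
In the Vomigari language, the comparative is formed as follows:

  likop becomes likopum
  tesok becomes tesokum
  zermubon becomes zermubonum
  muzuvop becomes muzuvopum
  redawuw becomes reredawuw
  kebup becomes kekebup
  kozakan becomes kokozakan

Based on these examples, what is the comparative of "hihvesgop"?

hihvesgopum

likop and kebup both end in -p yet inflect differently (likopum, kekebup), so the final letter is not what conditions the rule; the last vowel is.
"hihvesgop" has last vowel 'o'. The stems whose last vowel is 'o' (likop → likopum, tesok → tesokum, zermubon → zermubonum) add -um.
So hihvesgop → hihvesgopum.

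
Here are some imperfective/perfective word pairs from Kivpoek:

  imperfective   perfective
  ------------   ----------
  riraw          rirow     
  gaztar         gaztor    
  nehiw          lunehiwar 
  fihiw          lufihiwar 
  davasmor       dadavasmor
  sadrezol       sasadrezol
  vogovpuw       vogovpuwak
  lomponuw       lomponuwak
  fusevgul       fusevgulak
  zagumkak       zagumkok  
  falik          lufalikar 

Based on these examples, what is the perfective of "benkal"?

benkol

"benkal" has last vowel 'a'. The stems whose last vowel is 'a' (zagumkak → zagumkok, riraw → rirow, gaztar → gaztor) change the last vowel to 'o'.
The other patterns: stems whose last vowel is 'i' add lu- … -ar around the stem; stems whose last vowel is 'u' add -ak; stems whose last vowel is 'o' repeat the first consonant+vowel as a prefix.
So benkal → benkol.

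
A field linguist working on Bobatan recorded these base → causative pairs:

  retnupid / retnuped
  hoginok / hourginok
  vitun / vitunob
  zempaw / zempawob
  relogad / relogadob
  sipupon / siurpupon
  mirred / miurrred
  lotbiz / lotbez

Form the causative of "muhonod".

"muhonod" has last vowel 'o'. The stems whose last vowel is 'o' (sipupon → siurpupon, hoginok → hourginok) insert -ur- after the first vowel.
So muhonod → muurhonod.

muurhonod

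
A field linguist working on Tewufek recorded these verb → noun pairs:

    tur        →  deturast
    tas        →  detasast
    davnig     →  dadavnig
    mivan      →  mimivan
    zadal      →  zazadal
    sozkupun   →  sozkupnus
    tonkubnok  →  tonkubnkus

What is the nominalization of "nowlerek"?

nowlerkus

"nowlerek" has 3 vowels. The stems with 3 vowels (sozkupun → sozkupnus, tonkubnok → tonkubnkus) delete the last vowel and add -us.
So nowlerek → nowlerkus.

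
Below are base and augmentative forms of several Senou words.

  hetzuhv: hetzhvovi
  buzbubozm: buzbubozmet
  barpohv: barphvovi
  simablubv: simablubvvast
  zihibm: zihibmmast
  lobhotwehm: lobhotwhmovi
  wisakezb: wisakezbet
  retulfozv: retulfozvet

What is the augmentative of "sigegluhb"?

sigeglhbovi

zihibm and buzbubozm both end in -m yet inflect differently (zihibmmast, buzbubozmet), so the final letter is not what conditions the rule; the second-to-last letter is.
"sigegluhb" has second-to-last letter 'h'. The stems whose second-to-last letter is 'h' (hetzuhv → hetzhvovi, lobhotwehm → lobhotwhmovi, barpohv → barphvovi) delete the last vowel and add -ovi.
So sigegluhb → sigeglhbovi.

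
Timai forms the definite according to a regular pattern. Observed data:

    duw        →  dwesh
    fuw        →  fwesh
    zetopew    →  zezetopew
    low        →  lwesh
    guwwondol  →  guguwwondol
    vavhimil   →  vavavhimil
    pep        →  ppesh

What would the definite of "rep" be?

"rep" has 1 vowel. The stems with 1 vowel (duw → dwesh, pep → ppesh, fuw → fwesh) delete the last vowel and add -esh.
The other pattern: stems with 3 vowels repeat the first consonant+vowel as a prefix.
So rep → rpesh.

rpesh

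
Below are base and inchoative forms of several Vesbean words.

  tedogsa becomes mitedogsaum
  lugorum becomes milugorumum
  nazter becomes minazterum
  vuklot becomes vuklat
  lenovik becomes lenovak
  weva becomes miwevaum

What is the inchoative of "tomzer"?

lenovik and lugorum both begin with l- yet inflect differently (lenovak, milugorumum), so the first letter is not what conditions the rule; the final letter is.
"tomzer" ends in -r. The one such stem in the data (nazter → minazterum) adds mi- … -um around the stem, so the same rule applies.
So tomzer → mitomzerum.

mitomzerum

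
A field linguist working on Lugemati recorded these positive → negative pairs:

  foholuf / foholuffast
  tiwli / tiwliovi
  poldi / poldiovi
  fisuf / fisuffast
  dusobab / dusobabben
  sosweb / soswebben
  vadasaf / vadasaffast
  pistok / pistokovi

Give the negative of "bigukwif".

"bigukwif" ends in -f. The stems ending in -f (foholuf → foholuffast, fisuf → fisuffast, vadasaf → vadasaffast) double the final consonant and add -ast.
So bigukwif → bigukwiffast.

bigukwiffast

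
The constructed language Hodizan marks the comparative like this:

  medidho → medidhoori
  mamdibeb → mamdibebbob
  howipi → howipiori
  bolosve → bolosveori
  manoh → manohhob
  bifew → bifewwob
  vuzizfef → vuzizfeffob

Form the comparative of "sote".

soteori

bifew and bolosve both have last vowel 'e' yet inflect differently (bifewwob, bolosveori), so the last vowel is not what conditions the rule; whether the stem ends in a vowel or a consonant is.
"sote" ends in a vowel. The stems ending in a vowel (howipi → howipiori, bolosve → bolosveori, medidho → medidhoori) add -ori.
So sote → soteori.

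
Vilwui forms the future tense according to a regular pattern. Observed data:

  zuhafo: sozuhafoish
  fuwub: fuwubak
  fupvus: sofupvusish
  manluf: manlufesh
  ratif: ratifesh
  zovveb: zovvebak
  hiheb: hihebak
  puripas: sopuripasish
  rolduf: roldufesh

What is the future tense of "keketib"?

fuwub and rolduf both have last vowel 'u' yet inflect differently (fuwubak, roldufesh), so the last vowel is not what conditions the rule; the final letter is.
"keketib" ends in -b. The stems ending in -b (fuwub → fuwubak, hiheb → hihebak, zovveb → zovvebak) add -ak.
The other patterns: stems ending in -f add -esh; stems ending in -o or -s add so- … -ish around the stem.
So keketib → keketibak.

keketibak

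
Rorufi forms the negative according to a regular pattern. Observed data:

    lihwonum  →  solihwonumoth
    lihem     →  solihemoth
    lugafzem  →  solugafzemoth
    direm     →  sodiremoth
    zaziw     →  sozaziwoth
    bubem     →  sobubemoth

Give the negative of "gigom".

Every pair shown (lihwonum → solihwonumoth, lihem → solihemoth, lugafzem → solugafzemoth, …) follows the same rule: add so- … -oth around the stem.
So gigom → sogigomoth.

sogigomoth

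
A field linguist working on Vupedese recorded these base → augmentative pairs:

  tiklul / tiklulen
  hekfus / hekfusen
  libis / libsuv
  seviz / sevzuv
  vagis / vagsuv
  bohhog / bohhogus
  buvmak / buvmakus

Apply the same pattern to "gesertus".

hekfus and libis both end in -s yet inflect differently (hekfusen, libsuv), so the final letter is not what conditions the rule; the last vowel is.
"gesertus" has last vowel 'u'. The stems whose last vowel is 'u' (tiklul → tiklulen, hekfus → hekfusen) add -en.
The other patterns: stems whose last vowel is 'i' delete the last vowel and add -uv; stems whose last vowel is 'a' or 'o' add -us.
So gesertus → gesertusen.

gesertusen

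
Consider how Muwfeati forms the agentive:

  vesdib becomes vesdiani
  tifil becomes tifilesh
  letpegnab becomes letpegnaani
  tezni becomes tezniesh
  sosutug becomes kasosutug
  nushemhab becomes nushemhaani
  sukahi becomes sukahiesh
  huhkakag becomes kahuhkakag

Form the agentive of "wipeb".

huhkakag and nushemhab both have last vowel 'a' yet inflect differently (kahuhkakag, nushemhaani), so the last vowel is not what conditions the rule; the final letter is.
"wipeb" ends in -b. The stems ending in -b (vesdib → vesdiani, nushemhab → nushemhaani, letpegnab → letpegnaani) drop the final letter and add -ani.
The other patterns: stems ending in -g add the prefix ka-; stems ending in -i or -l add -esh.
So wipeb → wipeani.

wipeani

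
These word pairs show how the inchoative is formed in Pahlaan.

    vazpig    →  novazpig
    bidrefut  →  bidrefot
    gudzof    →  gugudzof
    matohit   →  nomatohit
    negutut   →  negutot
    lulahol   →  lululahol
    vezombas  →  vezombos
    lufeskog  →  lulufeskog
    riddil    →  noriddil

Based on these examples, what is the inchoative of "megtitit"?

lufeskog and vazpig both end in -g yet inflect differently (lulufeskog, novazpig), so the final letter is not what conditions the rule; the last vowel is.
"megtitit" has last vowel 'i'. The stems whose last vowel is 'i' (matohit → nomatohit, vazpig → novazpig, riddil → noriddil) add the prefix no-.
The other patterns: stems whose last vowel is 'o' repeat the first consonant+vowel as a prefix; stems whose last vowel is 'a' or 'u' change the last vowel to 'o'.
So megtitit → nomegtitit.

nomegtitit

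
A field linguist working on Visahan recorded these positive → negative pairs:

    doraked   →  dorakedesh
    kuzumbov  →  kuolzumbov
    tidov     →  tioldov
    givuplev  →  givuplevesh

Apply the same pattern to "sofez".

givuplev and kuzumbov both end in -v yet inflect differently (givuplevesh, kuolzumbov), so the final letter is not what conditions the rule; the last vowel is.
"sofez" has last vowel 'e'. The stems whose last vowel is 'e' (givuplev → givuplevesh, doraked → dorakedesh) add -esh.
The other pattern: stems whose last vowel is 'o' insert -ol- after the first vowel.
So sofez → sofezesh.

sofezesh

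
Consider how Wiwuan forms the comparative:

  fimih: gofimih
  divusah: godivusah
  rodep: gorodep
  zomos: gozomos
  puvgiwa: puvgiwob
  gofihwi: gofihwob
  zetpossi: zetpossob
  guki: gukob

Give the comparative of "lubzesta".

divusah and puvgiwa both have last vowel 'a' yet inflect differently (godivusah, puvgiwob), so the last vowel is not what conditions the rule; whether the stem ends in a vowel or a consonant is.
"lubzesta" ends in a vowel. The stems ending in a vowel (puvgiwa → puvgiwob, gofihwi → gofihwob, zetpossi → zetpossob) drop the final letter and add -ob.
So lubzesta → lubzestob.

lubzestob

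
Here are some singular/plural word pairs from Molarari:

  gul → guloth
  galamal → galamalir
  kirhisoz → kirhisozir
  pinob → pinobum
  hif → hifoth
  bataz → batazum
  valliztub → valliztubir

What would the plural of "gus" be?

"gus" has 1 vowel. The stems with 1 vowel (gul → guloth, hif → hifoth) add -oth.
The other patterns: stems with 2 vowels add -um; stems with 3 vowels add -ir.
So gus → gusoth.

gusoth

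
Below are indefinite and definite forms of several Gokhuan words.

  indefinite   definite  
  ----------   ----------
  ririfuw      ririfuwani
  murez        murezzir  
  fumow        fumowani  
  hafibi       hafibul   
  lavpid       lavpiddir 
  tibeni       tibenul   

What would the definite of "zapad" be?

"zapad" ends in -d. The one such stem in the data (lavpid → lavpiddir) doubles the final consonant and adds -ir (as does murez), so the same rule applies.
The other patterns: stems ending in -w add -ani; stems ending in -i drop the final letter and add -ul.
So zapad → zapaddir.

zapaddir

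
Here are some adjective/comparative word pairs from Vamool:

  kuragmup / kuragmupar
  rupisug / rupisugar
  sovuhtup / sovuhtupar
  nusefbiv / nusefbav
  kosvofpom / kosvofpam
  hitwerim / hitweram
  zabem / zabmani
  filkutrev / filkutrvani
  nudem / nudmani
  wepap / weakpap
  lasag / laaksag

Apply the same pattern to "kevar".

"kevar" has last vowel 'a'. The stems whose last vowel is 'a' (wepap → weakpap, lasag → laaksag) insert -ak- after the first vowel.
So kevar → keakvar.

keakvar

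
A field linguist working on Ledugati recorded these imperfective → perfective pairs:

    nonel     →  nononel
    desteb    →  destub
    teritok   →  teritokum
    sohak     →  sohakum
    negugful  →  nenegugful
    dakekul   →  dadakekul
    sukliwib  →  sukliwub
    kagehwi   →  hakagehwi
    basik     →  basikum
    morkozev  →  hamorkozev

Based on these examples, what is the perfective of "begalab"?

basik and sukliwib both have last vowel 'i' yet inflect differently (basikum, sukliwub), so the last vowel is not what conditions the rule; the final letter is.
"begalab" ends in -b. The stems ending in -b (desteb → destub, sukliwib → sukliwub) change the last vowel to 'u'.
The other patterns: stems ending in -k add -um; stems ending in -l repeat the first consonant+vowel as a prefix; stems ending in -i or -v add the prefix ha-.
So begalab → begalub.

begalub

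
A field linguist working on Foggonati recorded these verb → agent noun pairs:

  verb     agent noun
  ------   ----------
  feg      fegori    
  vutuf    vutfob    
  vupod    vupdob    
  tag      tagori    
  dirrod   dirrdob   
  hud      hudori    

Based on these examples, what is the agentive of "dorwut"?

hud and dirrod both end in -d yet inflect differently (hudori, dirrdob), so the final letter is not what conditions the rule; the number of vowels is.
"dorwut" has 2 vowels. The stems with 2 vowels (dirrod → dirrdob, vutuf → vutfob, vupod → vupdob) delete the last vowel and add -ob.
So dorwut → dorwtob.

dorwtob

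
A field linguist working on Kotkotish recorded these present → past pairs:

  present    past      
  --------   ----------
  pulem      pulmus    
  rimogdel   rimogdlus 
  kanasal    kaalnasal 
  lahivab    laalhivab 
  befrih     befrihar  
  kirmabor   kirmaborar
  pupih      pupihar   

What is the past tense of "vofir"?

vofirar

"vofir" has last vowel 'i'. The stems whose last vowel is 'i' (befrih → befrihar, pupih → pupihar) add -ar.
The other patterns: stems whose last vowel is 'e' delete the last vowel and add -us; stems whose last vowel is 'a' insert -al- after the first vowel.
So vofir → vofirar.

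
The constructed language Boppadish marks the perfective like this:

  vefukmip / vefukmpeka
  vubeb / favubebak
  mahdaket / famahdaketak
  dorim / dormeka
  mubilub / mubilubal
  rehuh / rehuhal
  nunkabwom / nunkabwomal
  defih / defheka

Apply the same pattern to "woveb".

fawovebak

"woveb" has last vowel 'e'. The stems whose last vowel is 'e' (vubeb → favubebak, mahdaket → famahdaketak) add fa- … -ak around the stem.
The other patterns: stems whose last vowel is 'i' delete the last vowel and add -eka; stems whose last vowel is 'o' or 'u' add -al.
So woveb → fawovebak.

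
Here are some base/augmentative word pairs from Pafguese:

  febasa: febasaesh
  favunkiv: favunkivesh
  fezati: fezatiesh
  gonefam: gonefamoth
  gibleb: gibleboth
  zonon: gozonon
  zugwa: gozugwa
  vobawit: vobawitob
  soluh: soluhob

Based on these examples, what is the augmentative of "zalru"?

febasa and zugwa both end in -a yet inflect differently (febasaesh, gozugwa), so the final letter is not what conditions the rule; the first letter is.
"zalru" begins with z-. The stems beginning with z- (zonon → gozonon, zugwa → gozugwa) add the prefix go-.
The other patterns: stems beginning with f- add -esh; stems beginning with g- add -oth; stems beginning with s- or v- add -ob.
So zalru → gozalru.

gozalru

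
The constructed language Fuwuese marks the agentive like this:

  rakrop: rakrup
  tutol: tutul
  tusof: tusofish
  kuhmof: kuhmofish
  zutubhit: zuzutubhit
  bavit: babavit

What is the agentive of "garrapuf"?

rakrop and tusof both have last vowel 'o' yet inflect differently (rakrup, tusofish), so the last vowel is not what conditions the rule; the final letter is.
"garrapuf" ends in -f. The stems ending in -f (tusof → tusofish, kuhmof → kuhmofish) add -ish.
The other patterns: stems ending in -l or -p change the last vowel to 'u'; stems ending in -t repeat the first consonant+vowel as a prefix.
So garrapuf → garrapufish.

garrapufish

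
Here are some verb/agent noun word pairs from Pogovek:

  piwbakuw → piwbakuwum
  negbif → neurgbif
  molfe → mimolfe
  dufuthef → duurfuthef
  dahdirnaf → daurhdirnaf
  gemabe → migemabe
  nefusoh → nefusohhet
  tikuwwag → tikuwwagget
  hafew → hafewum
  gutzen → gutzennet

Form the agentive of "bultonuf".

buurltonuf

dufuthef and gemabe both have last vowel 'e' yet inflect differently (duurfuthef, migemabe), so the last vowel is not what conditions the rule; the final letter is.
"bultonuf" ends in -f. The stems ending in -f (negbif → neurgbif, dahdirnaf → daurhdirnaf, dufuthef → duurfuthef) insert -ur- after the first vowel.
The other patterns: stems ending in -e add the prefix mi-; stems ending in -w add -um; stems ending in -g, -h or -n double the final consonant and add -et.
So bultonuf → buurltonuf.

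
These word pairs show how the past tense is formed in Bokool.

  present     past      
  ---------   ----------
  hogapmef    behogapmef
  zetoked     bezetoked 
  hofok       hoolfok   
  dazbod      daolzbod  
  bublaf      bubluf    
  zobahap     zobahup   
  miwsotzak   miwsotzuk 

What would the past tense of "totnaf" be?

zetoked and dazbod both end in -d yet inflect differently (bezetoked, daolzbod), so the final letter is not what conditions the rule; the last vowel is.
"totnaf" has last vowel 'a'. The stems whose last vowel is 'a' (bublaf → bubluf, zobahap → zobahup, miwsotzak → miwsotzuk) change the last vowel to 'u'.
So totnaf → totnuf.

totnuf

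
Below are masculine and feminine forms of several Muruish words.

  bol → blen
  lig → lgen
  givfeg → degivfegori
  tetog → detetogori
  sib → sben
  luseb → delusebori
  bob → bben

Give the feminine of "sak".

sken

"sak" has 1 vowel. The stems with 1 vowel (sib → sben, bol → blen, bob → bben) delete the last vowel and add -en.
The other pattern: stems with 2 vowels add de- … -ori around the stem.
So sak → sken.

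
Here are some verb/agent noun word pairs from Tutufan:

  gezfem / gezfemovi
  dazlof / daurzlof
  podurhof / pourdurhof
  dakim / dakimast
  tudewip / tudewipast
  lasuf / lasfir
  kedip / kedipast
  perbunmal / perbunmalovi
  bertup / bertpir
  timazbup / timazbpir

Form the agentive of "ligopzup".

ligopzpir

gezfem and dakim both end in -m yet inflect differently (gezfemovi, dakimast), so the final letter is not what conditions the rule; the last vowel is.
"ligopzup" has last vowel 'u'. The stems whose last vowel is 'u' (bertup → bertpir, lasuf → lasfir, timazbup → timazbpir) delete the last vowel and add -ir.
So ligopzup → ligopzpir.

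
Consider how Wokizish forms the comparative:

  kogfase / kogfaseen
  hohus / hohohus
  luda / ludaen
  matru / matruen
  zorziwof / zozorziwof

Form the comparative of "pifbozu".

hohus and matru both have last vowel 'u' yet inflect differently (hohohus, matruen), so the last vowel is not what conditions the rule; whether the stem ends in a vowel or a consonant is.
"pifbozu" ends in a vowel. The stems ending in a vowel (matru → matruen, luda → ludaen, kogfase → kogfaseen) add -en.
The other pattern: stems ending in a consonant repeat the first consonant+vowel as a prefix.
So pifbozu → pifbozuen.

pifbozuen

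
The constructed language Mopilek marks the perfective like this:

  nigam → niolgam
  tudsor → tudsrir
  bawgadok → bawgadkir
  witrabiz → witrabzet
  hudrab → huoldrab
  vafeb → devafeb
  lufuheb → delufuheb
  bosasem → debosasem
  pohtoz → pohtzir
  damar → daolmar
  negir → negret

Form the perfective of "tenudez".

lufuheb and hudrab both end in -b yet inflect differently (delufuheb, huoldrab), so the final letter is not what conditions the rule; the last vowel is.
"tenudez" has last vowel 'e'. The stems whose last vowel is 'e' (lufuheb → delufuheb, bosasem → debosasem, vafeb → devafeb) add the prefix de-.
So tenudez → detenudez.

detenudez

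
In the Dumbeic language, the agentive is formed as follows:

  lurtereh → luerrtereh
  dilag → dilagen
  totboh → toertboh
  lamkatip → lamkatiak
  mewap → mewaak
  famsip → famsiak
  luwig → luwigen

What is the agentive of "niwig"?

niwigen

mewap and dilag both have last vowel 'a' yet inflect differently (mewaak, dilagen), so the last vowel is not what conditions the rule; the final letter is.
"niwig" ends in -g. The stems ending in -g (dilag → dilagen, luwig → luwigen) add -en.
The other patterns: stems ending in -p drop the final letter and add -ak; stems ending in -h insert -er- after the first vowel.
So niwig → niwigen.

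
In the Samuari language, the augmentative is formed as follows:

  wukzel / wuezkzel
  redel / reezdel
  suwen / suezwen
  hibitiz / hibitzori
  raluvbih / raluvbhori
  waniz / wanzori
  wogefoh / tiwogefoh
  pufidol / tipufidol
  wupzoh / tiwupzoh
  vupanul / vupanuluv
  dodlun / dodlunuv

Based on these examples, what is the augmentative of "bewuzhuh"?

raluvbih and wogefoh both end in -h yet inflect differently (raluvbhori, tiwogefoh), so the final letter is not what conditions the rule; the last vowel is.
"bewuzhuh" has last vowel 'u'. The stems whose last vowel is 'u' (vupanul → vupanuluv, dodlun → dodlunuv) add -uv.
The other patterns: stems whose last vowel is 'e' insert -ez- after the first vowel; stems whose last vowel is 'i' delete the last vowel and add -ori; stems whose last vowel is 'o' add the prefix ti-.
So bewuzhuh → bewuzhuhuv.

bewuzhuhuv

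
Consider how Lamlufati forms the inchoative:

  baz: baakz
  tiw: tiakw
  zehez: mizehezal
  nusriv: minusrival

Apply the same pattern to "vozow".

baz and zehez both end in -z yet inflect differently (baakz, mizehezal), so the final letter is not what conditions the rule; the number of vowels is.
"vozow" has 2 vowels. The stems with 2 vowels (zehez → mizehezal, nusriv → minusrival) add mi- … -al around the stem.
The other pattern: stems with 1 vowel insert -ak- after the first vowel.
So vozow → mivozowal.

mivozowal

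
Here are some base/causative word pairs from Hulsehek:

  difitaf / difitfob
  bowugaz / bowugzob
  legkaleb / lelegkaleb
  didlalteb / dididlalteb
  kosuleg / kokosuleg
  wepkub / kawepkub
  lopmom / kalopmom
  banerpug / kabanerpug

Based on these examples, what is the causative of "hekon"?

legkaleb and wepkub both end in -b yet inflect differently (lelegkaleb, kawepkub), so the final letter is not what conditions the rule; the last vowel is.
"hekon" has last vowel 'o'. The one such stem in the data (lopmom → kalopmom) adds the prefix ka-, so the same rule applies.
So hekon → kahekon.

kahekon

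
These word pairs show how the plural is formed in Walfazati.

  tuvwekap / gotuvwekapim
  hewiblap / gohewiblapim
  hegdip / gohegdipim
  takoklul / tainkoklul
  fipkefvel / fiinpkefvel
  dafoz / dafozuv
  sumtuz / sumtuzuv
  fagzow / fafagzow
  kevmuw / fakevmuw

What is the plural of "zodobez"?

takoklul and sumtuz both have last vowel 'u' yet inflect differently (tainkoklul, sumtuzuv), so the last vowel is not what conditions the rule; the final letter is.
"zodobez" ends in -z. The stems ending in -z (dafoz → dafozuv, sumtuz → sumtuzuv) add -uv.
So zodobez → zodobezuv.

zodobezuv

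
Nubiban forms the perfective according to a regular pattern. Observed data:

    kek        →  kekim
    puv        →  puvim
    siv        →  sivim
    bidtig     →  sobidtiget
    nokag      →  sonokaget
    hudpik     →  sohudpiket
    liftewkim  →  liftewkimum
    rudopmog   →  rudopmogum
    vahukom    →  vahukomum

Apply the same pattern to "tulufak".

"tulufak" has 3 vowels. The stems with 3 vowels (liftewkim → liftewkimum, rudopmog → rudopmogum, vahukom → vahukomum) add -um.
The other patterns: stems with 1 vowel add -im; stems with 2 vowels add so- … -et around the stem.
So tulufak → tulufakum.

tulufakum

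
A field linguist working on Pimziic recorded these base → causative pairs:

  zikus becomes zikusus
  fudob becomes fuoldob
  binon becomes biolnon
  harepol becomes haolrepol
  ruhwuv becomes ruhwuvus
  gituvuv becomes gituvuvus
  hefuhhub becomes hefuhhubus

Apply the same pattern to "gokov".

goolkov

hefuhhub and fudob both end in -b yet inflect differently (hefuhhubus, fuoldob), so the final letter is not what conditions the rule; the last vowel is.
"gokov" has last vowel 'o'. The stems whose last vowel is 'o' (binon → biolnon, harepol → haolrepol, fudob → fuoldob) insert -ol- after the first vowel.
So gokov → goolkov.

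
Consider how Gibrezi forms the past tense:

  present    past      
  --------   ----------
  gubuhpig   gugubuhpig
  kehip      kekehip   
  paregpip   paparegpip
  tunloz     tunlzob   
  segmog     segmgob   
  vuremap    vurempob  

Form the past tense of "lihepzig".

lilihepzig

gubuhpig and segmog both end in -g yet inflect differently (gugubuhpig, segmgob), so the final letter is not what conditions the rule; the last vowel is.
"lihepzig" has last vowel 'i'. The stems whose last vowel is 'i' (gubuhpig → gugubuhpig, kehip → kekehip, paregpip → paparegpip) repeat the first consonant+vowel as a prefix.
So lihepzig → lilihepzig.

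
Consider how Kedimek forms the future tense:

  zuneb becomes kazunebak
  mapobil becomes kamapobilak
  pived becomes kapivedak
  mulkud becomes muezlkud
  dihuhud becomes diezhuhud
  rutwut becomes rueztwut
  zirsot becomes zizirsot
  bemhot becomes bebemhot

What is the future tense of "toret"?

pived and mulkud both end in -d yet inflect differently (kapivedak, muezlkud), so the final letter is not what conditions the rule; the last vowel is.
"toret" has last vowel 'e'. The stems whose last vowel is 'e' (zuneb → kazunebak, pived → kapivedak) add ka- … -ak around the stem.
The other patterns: stems whose last vowel is 'u' insert -ez- after the first vowel; stems whose last vowel is 'o' repeat the first consonant+vowel as a prefix.
So toret → katoretak.

katoretak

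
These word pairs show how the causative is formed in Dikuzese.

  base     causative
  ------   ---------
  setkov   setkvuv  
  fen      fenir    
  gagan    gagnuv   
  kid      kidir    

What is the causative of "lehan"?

lehnuv

gagan and fen both end in -n yet inflect differently (gagnuv, fenir), so the final letter is not what conditions the rule; the number of vowels is.
"lehan" has 2 vowels. The stems with 2 vowels (gagan → gagnuv, setkov → setkvuv) delete the last vowel and add -uv.
The other pattern: stems with 1 vowel add -ir.
So lehan → lehnuv.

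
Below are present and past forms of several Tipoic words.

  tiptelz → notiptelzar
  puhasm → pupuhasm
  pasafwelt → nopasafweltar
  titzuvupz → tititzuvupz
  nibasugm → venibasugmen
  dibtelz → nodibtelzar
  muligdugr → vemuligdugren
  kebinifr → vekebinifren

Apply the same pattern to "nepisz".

tiptelz and titzuvupz both end in -z yet inflect differently (notiptelzar, tititzuvupz), so the final letter is not what conditions the rule; the second-to-last letter is.
"nepisz" has second-to-last letter 's'. The one such stem in the data (puhasm → pupuhasm) repeats the first consonant+vowel as a prefix (as does titzuvupz), so the same rule applies.
So nepisz → nenepisz.

nenepisz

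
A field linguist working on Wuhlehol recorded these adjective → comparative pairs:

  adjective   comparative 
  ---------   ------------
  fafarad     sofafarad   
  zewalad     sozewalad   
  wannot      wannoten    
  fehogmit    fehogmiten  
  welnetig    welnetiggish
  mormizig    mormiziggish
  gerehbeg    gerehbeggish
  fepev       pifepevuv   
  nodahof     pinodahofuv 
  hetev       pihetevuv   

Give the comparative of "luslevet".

lusleveten

"luslevet" ends in -t. The stems ending in -t (wannot → wannoten, fehogmit → fehogmiten) add -en.
The other patterns: stems ending in -d add the prefix so-; stems ending in -g double the final consonant and add -ish; stems ending in -f or -v add pi- … -uv around the stem.
So luslevet → lusleveten.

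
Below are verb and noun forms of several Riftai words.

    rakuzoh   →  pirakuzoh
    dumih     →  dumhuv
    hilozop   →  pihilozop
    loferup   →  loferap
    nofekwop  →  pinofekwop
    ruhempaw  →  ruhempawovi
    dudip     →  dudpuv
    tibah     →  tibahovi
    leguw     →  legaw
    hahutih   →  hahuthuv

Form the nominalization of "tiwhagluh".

ruhempaw and leguw both end in -w yet inflect differently (ruhempawovi, legaw), so the final letter is not what conditions the rule; the last vowel is.
"tiwhagluh" has last vowel 'u'. The stems whose last vowel is 'u' (leguw → legaw, loferup → loferap) change the last vowel to 'a'.
The other patterns: stems whose last vowel is 'a' add -ovi; stems whose last vowel is 'i' delete the last vowel and add -uv; stems whose last vowel is 'o' add the prefix pi-.
So tiwhagluh → tiwhaglah.

tiwhaglah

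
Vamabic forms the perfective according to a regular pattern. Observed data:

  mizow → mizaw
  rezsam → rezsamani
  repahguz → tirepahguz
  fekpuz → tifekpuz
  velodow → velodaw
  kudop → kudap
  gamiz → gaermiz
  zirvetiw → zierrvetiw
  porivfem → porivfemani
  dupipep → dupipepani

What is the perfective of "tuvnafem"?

dupipep and kudop both end in -p yet inflect differently (dupipepani, kudap), so the final letter is not what conditions the rule; the last vowel is.
"tuvnafem" has last vowel 'e'. The stems whose last vowel is 'e' (dupipep → dupipepani, porivfem → porivfemani) add -ani.
The other patterns: stems whose last vowel is 'o' change the last vowel to 'a'; stems whose last vowel is 'u' add the prefix ti-; stems whose last vowel is 'i' insert -er- after the first vowel.
So tuvnafem → tuvnafemani.

tuvnafemani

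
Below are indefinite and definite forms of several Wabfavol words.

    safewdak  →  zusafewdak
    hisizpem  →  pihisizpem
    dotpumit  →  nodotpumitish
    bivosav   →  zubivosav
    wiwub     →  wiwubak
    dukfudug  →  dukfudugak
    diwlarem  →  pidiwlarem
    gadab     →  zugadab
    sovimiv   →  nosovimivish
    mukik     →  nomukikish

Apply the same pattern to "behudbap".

zubehudbap

mukik and safewdak both end in -k yet inflect differently (nomukikish, zusafewdak), so the final letter is not what conditions the rule; the last vowel is.
"behudbap" has last vowel 'a'. The stems whose last vowel is 'a' (safewdak → zusafewdak, gadab → zugadab, bivosav → zubivosav) add the prefix zu-.
The other patterns: stems whose last vowel is 'u' add -ak; stems whose last vowel is 'i' add no- … -ish around the stem; stems whose last vowel is 'e' add the prefix pi-.
So behudbap → zubehudbap.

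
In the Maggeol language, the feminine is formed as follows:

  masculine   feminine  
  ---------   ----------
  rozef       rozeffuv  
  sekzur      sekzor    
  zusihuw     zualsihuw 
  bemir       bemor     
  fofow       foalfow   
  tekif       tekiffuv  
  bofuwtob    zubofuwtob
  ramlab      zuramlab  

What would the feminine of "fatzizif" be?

fatziziffuv

"fatzizif" ends in -f. The stems ending in -f (rozef → rozeffuv, tekif → tekiffuv) double the final consonant and add -uv.
The other patterns: stems ending in -w insert -al- after the first vowel; stems ending in -r change the last vowel to 'o'; stems ending in -b add the prefix zu-.
So fatzizif → fatziziffuv.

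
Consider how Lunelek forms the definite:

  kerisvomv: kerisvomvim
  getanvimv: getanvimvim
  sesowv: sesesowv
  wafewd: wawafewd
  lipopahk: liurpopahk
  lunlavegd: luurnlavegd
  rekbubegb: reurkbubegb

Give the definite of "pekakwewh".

kerisvomv and sesowv both end in -v yet inflect differently (kerisvomvim, sesesowv), so the final letter is not what conditions the rule; the second-to-last letter is.
"pekakwewh" has second-to-last letter 'w'. The stems whose second-to-last letter is 'w' (sesowv → sesesowv, wafewd → wawafewd) repeat the first consonant+vowel as a prefix.
So pekakwewh → pepekakwewh.

pepekakwewh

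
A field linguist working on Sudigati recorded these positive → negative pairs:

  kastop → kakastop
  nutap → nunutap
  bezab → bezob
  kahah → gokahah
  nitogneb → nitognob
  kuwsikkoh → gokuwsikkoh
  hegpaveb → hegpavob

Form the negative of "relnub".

relnob

nutap and bezab both have last vowel 'a' yet inflect differently (nunutap, bezob), so the last vowel is not what conditions the rule; the final letter is.
"relnub" ends in -b. The stems ending in -b (nitogneb → nitognob, hegpaveb → hegpavob, bezab → bezob) change the last vowel to 'o'.
So relnub → relnob.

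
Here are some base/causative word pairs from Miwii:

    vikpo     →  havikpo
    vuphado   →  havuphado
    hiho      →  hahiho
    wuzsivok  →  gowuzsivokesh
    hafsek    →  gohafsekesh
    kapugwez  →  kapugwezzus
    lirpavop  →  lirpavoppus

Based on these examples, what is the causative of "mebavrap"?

mebavrappus

vikpo and wuzsivok both have last vowel 'o' yet inflect differently (havikpo, gowuzsivokesh), so the last vowel is not what conditions the rule; the final letter is.
"mebavrap" ends in -p. The one such stem in the data (lirpavop → lirpavoppus) doubles the final consonant and adds -us (as does kapugwez), so the same rule applies.
So mebavrap → mebavrappus.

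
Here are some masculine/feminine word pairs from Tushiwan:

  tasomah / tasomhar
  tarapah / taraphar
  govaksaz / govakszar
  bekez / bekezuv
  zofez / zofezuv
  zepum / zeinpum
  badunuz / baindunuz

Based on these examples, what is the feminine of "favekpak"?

favekpkar

govaksaz and bekez both end in -z yet inflect differently (govakszar, bekezuv), so the final letter is not what conditions the rule; the last vowel is.
"favekpak" has last vowel 'a'. The stems whose last vowel is 'a' (tasomah → tasomhar, tarapah → taraphar, govaksaz → govakszar) delete the last vowel and add -ar.
The other patterns: stems whose last vowel is 'e' add -uv; stems whose last vowel is 'u' insert -in- after the first vowel.
So favekpak → favekpkar.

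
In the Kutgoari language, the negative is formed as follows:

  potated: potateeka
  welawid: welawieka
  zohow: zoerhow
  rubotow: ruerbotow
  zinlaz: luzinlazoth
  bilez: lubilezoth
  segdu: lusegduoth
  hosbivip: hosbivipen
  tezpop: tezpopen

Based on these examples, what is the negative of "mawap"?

potated and bilez both have last vowel 'e' yet inflect differently (potateeka, lubilezoth), so the last vowel is not what conditions the rule; the final letter is.
"mawap" ends in -p. The stems ending in -p (hosbivip → hosbivipen, tezpop → tezpopen) add -en.
So mawap → mawapen.

mawapen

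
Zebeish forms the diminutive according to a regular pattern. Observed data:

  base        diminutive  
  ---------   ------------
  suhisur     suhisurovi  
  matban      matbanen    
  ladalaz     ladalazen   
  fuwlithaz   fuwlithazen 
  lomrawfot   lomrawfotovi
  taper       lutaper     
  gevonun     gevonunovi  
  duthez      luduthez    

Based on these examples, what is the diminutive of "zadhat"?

zadhaten

duthez and fuwlithaz both end in -z yet inflect differently (luduthez, fuwlithazen), so the final letter is not what conditions the rule; the last vowel is.
"zadhat" has last vowel 'a'. The stems whose last vowel is 'a' (matban → matbanen, fuwlithaz → fuwlithazen, ladalaz → ladalazen) add -en.
The other patterns: stems whose last vowel is 'e' add the prefix lu-; stems whose last vowel is 'o' or 'u' add -ovi.
So zadhat → zadhaten.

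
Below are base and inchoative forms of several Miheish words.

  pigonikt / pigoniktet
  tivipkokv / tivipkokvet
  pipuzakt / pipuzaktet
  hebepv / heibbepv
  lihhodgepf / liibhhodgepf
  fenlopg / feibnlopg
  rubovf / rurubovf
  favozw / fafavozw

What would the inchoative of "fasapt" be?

faibsapt

"fasapt" has second-to-last letter 'p'. The stems whose second-to-last letter is 'p' (hebepv → heibbepv, lihhodgepf → liibhhodgepf, fenlopg → feibnlopg) insert -ib- after the first vowel.
So fasapt → faibsapt.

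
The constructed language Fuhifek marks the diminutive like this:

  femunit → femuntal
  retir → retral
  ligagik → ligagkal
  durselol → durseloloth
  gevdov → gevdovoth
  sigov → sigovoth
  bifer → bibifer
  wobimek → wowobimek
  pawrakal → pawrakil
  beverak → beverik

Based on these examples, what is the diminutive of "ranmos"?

retir and bifer both end in -r yet inflect differently (retral, bibifer), so the final letter is not what conditions the rule; the last vowel is.
"ranmos" has last vowel 'o'. The stems whose last vowel is 'o' (durselol → durseloloth, gevdov → gevdovoth, sigov → sigovoth) add -oth.
The other patterns: stems whose last vowel is 'i' delete the last vowel and add -al; stems whose last vowel is 'e' repeat the first consonant+vowel as a prefix; stems whose last vowel is 'a' change the last vowel to 'i'.
So ranmos → ranmosoth.

ranmosoth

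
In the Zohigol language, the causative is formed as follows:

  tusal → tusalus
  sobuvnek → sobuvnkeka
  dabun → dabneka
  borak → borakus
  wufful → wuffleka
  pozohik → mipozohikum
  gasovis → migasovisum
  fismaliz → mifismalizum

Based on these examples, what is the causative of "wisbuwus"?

wisbuwseka

"wisbuwus" has last vowel 'u'. The stems whose last vowel is 'u' (dabun → dabneka, wufful → wuffleka) delete the last vowel and add -eka.
So wisbuwus → wisbuwseka.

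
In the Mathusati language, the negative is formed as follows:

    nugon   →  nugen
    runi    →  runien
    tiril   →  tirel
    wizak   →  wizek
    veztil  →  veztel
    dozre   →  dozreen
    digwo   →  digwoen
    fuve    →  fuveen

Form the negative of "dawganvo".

dawganvoen

nugon and digwo both have last vowel 'o' yet inflect differently (nugen, digwoen), so the last vowel is not what conditions the rule; whether the stem ends in a vowel or a consonant is.
"dawganvo" ends in a vowel. The stems ending in a vowel (fuve → fuveen, digwo → digwoen, dozre → dozreen) add -en.
The other pattern: stems ending in a consonant change the last vowel to 'e'.
So dawganvo → dawganvoen.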